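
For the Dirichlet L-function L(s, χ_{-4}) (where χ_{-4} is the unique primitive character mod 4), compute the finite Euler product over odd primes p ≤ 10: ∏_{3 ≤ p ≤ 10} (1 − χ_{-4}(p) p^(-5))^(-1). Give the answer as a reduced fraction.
∏ = 12762815625/12811998848

The odd primes p ≤ 10 are [3, 5, 7]. For each, χ(p) = 1 if p ≡ 1 mod 4, χ(p) = −1 if p ≡ 3 mod 4. Taking (1 − χ(p)/p^5)^(-1) = p^5/(p^5 − χ(p)): (1 − (-1)/3^5)^(-1) · (1 − (1)/5^5)^(-1) · (1 − (-1)/7^5)^(-1) = 12762815625/12811998848.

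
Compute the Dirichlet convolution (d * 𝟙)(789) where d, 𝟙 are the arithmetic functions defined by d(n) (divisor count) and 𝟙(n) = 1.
(d * 𝟙)(789) = 9

Divisors of 789: [1, 3, 263, 789]. For each d | 789:
  d = 1: d(1) · 𝟙(789/1) = 1 · 1 = 1
  d = 3: d(3) · 𝟙(789/3) = 2 · 1 = 2
  d = 263: d(263) · 𝟙(789/263) = 2 · 1 = 2
  d = 789: d(789) · 𝟙(789/789) = 4 · 1 = 4
Summing: (d * 𝟙)(789) = 1 + 2 + 2 + 4 = 9.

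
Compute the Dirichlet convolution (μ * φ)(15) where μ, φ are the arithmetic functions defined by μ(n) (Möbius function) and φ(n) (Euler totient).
(μ * φ)(15) = 3

Divisors of 15: [1, 3, 5, 15]. For each d | 15:
  d = 1: μ(1) · φ(15/1) = 1 · 8 = 8
  d = 3: μ(3) · φ(15/3) = -1 · 4 = -4
  d = 5: μ(5) · φ(15/5) = -1 · 2 = -2
  d = 15: μ(15) · φ(15/15) = 1 · 1 = 1
Summing: (μ * φ)(15) = 8 + -4 + -2 + 1 = 3.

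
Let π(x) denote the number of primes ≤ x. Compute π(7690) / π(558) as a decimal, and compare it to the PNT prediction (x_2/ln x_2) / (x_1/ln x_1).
π(7690)/π(558) = 975/102 ≈ 9.5588;  PNT prediction ≈ 9.7409.

π(558) = 102 and π(7690) = 975, so π(7690)/π(558) ≈ 9.5588. The PNT-predicted ratio is (7690/ln(7690)) / (558/ln(558)) ≈ 9.7409. The two agree to within a few percent, as expected.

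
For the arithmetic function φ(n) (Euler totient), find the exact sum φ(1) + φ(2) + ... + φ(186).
Σ_{n ≤ 186} φ(n) = 10544

Compute φ(n) for each 1 ≤ n ≤ 186: φ(1) = 1, φ(2) = 1, φ(3) = 2, φ(4) = 2, φ(5) = 4, φ(6) = 2, φ(7) = 6, φ(8) = 4, φ(9) = 6, φ(10) = 4, φ(11) = 10, φ(12) = 4, φ(13) = 12, φ(14) = 6, φ(15) = 8, φ(16) = 8, φ(17) = 16, φ(18) = 6, φ(19) = 18, φ(20) = 8, φ(21) = 12, φ(22) = 10, φ(23) = 22, φ(24) = 8, φ(25) = 20, φ(26) = 12, φ(27) = 18, φ(28) = 12, φ(29) = 28, φ(30) = 8, φ(31) = 30, φ(32) = 16, φ(33) = 20, φ(34) = 16, φ(35) = 24, φ(36) = 12, φ(37) = 36, φ(38) = 18, φ(39) = 24, φ(40) = 16, φ(41) = 40, φ(42) = 12, φ(43) = 42, φ(44) = 20, φ(45) = 24, φ(46) = 22, φ(47) = 46, φ(48) = 16, φ(49) = 42, φ(50) = 20, φ(51) = 32, φ(52) = 24, φ(53) = 52, φ(54) = 18, φ(55) = 40, φ(56) = 24, φ(57) = 36, φ(58) = 28, φ(59) = 58, φ(60) = 16, φ(61) = 60, φ(62) = 30, φ(63) = 36, φ(64) = 32, φ(65) = 48, φ(66) = 20, φ(67) = 66, φ(68) = 32, φ(69) = 44, φ(70) = 24, φ(71) = 70, φ(72) = 24, φ(73) = 72, φ(74) = 36, φ(75) = 40, φ(76) = 36, φ(77) = 60, φ(78) = 24, φ(79) = 78, φ(80) = 32, φ(81) = 54, φ(82) = 40, φ(83) = 82, φ(84) = 24, φ(85) = 64, φ(86) = 42, φ(87) = 56, φ(88) = 40, φ(89) = 88, φ(90) = 24, φ(91) = 72, φ(92) = 44, φ(93) = 60, φ(94) = 46, φ(95) = 72, φ(96) = 32, φ(97) = 96, φ(98) = 42, φ(99) = 60, φ(100) = 40, φ(101) = 100, φ(102) = 32, φ(103) = 102, φ(104) = 48, φ(105) = 48, φ(106) = 52, φ(107) = 106, φ(108) = 36, φ(109) = 108, φ(110) = 40, φ(111) = 72, φ(112) = 48, φ(113) = 112, φ(114) = 36, φ(115) = 88, φ(116) = 56, φ(117) = 72, φ(118) = 58, φ(119) = 96, φ(120) = 32, φ(121) = 110, φ(122) = 60, φ(123) = 80, φ(124) = 60, φ(125) = 100, φ(126) = 36, φ(127) = 126, φ(128) = 64, φ(129) = 84, φ(130) = 48, φ(131) = 130, φ(132) = 40, φ(133) = 108, φ(134) = 66, φ(135) = 72, φ(136) = 64, φ(137) = 136, φ(138) = 44, φ(139) = 138, φ(140) = 48, φ(141) = 92, φ(142) = 70, φ(143) = 120, φ(144) = 48, φ(145) = 112, φ(146) = 72, φ(147) = 84, φ(148) = 72, φ(149) = 148, φ(150) = 40, φ(151) = 150, φ(152) = 72, φ(153) = 96, φ(154) = 60, φ(155) = 120, φ(156) = 48, φ(157) = 156, φ(158) = 78, φ(159) = 104, φ(160) = 64, φ(161) = 132, φ(162) = 54, φ(163) = 162, φ(164) = 80, φ(165) = 80, φ(166) = 82, φ(167) = 166, φ(168) = 48, φ(169) = 156, φ(170) = 64, φ(171) = 108, φ(172) = 84, φ(173) = 172, φ(174) = 56, φ(175) = 120, φ(176) = 80, φ(177) = 116, φ(178) = 88, φ(179) = 178, φ(180) = 48, φ(181) = 180, φ(182) = 72, φ(183) = 120, φ(184) = 88, φ(185) = 144, φ(186) = 60. Summing all 186 values: 10544. (Average order: Σ_{n ≤ x} φ(n) ~ (3/π²) x². For x = 186, (3/π²)·186² ≈ 10515.92.)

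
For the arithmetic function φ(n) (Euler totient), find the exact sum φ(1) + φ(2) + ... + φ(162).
Σ_{n ≤ 162} φ(n) = 7992

Compute φ(n) for each 1 ≤ n ≤ 162: φ(1) = 1, φ(2) = 1, φ(3) = 2, φ(4) = 2, φ(5) = 4, φ(6) = 2, φ(7) = 6, φ(8) = 4, φ(9) = 6, φ(10) = 4, φ(11) = 10, φ(12) = 4, φ(13) = 12, φ(14) = 6, φ(15) = 8, φ(16) = 8, φ(17) = 16, φ(18) = 6, φ(19) = 18, φ(20) = 8, φ(21) = 12, φ(22) = 10, φ(23) = 22, φ(24) = 8, φ(25) = 20, φ(26) = 12, φ(27) = 18, φ(28) = 12, φ(29) = 28, φ(30) = 8, φ(31) = 30, φ(32) = 16, φ(33) = 20, φ(34) = 16, φ(35) = 24, φ(36) = 12, φ(37) = 36, φ(38) = 18, φ(39) = 24, φ(40) = 16, φ(41) = 40, φ(42) = 12, φ(43) = 42, φ(44) = 20, φ(45) = 24, φ(46) = 22, φ(47) = 46, φ(48) = 16, φ(49) = 42, φ(50) = 20, φ(51) = 32, φ(52) = 24, φ(53) = 52, φ(54) = 18, φ(55) = 40, φ(56) = 24, φ(57) = 36, φ(58) = 28, φ(59) = 58, φ(60) = 16, φ(61) = 60, φ(62) = 30, φ(63) = 36, φ(64) = 32, φ(65) = 48, φ(66) = 20, φ(67) = 66, φ(68) = 32, φ(69) = 44, φ(70) = 24, φ(71) = 70, φ(72) = 24, φ(73) = 72, φ(74) = 36, φ(75) = 40, φ(76) = 36, φ(77) = 60, φ(78) = 24, φ(79) = 78, φ(80) = 32, φ(81) = 54, φ(82) = 40, φ(83) = 82, φ(84) = 24, φ(85) = 64, φ(86) = 42, φ(87) = 56, φ(88) = 40, φ(89) = 88, φ(90) = 24, φ(91) = 72, φ(92) = 44, φ(93) = 60, φ(94) = 46, φ(95) = 72, φ(96) = 32, φ(97) = 96, φ(98) = 42, φ(99) = 60, φ(100) = 40, φ(101) = 100, φ(102) = 32, φ(103) = 102, φ(104) = 48, φ(105) = 48, φ(106) = 52, φ(107) = 106, φ(108) = 36, φ(109) = 108, φ(110) = 40, φ(111) = 72, φ(112) = 48, φ(113) = 112, φ(114) = 36, φ(115) = 88, φ(116) = 56, φ(117) = 72, φ(118) = 58, φ(119) = 96, φ(120) = 32, φ(121) = 110, φ(122) = 60, φ(123) = 80, φ(124) = 60, φ(125) = 100, φ(126) = 36, φ(127) = 126, φ(128) = 64, φ(129) = 84, φ(130) = 48, φ(131) = 130, φ(132) = 40, φ(133) = 108, φ(134) = 66, φ(135) = 72, φ(136) = 64, φ(137) = 136, φ(138) = 44, φ(139) = 138, φ(140) = 48, φ(141) = 92, φ(142) = 70, φ(143) = 120, φ(144) = 48, φ(145) = 112, φ(146) = 72, φ(147) = 84, φ(148) = 72, φ(149) = 148, φ(150) = 40, φ(151) = 150, φ(152) = 72, φ(153) = 96, φ(154) = 60, φ(155) = 120, φ(156) = 48, φ(157) = 156, φ(158) = 78, φ(159) = 104, φ(160) = 64, φ(161) = 132, φ(162) = 54. Summing all 162 values: 7992. (Average order: Σ_{n ≤ x} φ(n) ~ (3/π²) x². For x = 162, (3/π²)·162² ≈ 7977.22.)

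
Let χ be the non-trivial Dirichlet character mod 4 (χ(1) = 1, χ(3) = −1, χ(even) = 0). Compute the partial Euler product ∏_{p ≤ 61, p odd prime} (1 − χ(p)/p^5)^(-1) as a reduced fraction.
∏ = 478212334295798677259125227573990358291095208018494528428976877948999059062284551009530475199/480056794509206891424767146601704797711651986953735424570384919662551238689346859653136384000

The odd primes p ≤ 61 are [3, 5, 7, 11, 13, 17, 19, 23, 29, 31, 37, 41, 43, 47, 53, 59, 61]. For each, χ(p) = 1 if p ≡ 1 mod 4, χ(p) = −1 if p ≡ 3 mod 4. Taking (1 − χ(p)/p^5)^(-1) = p^5/(p^5 − χ(p)): (1 − (-1)/3^5)^(-1) · (1 − (1)/5^5)^(-1) · (1 − (-1)/7^5)^(-1) · (1 − (-1)/11^5)^(-1) · (1 − (1)/13^5)^(-1) · (1 − (1)/17^5)^(-1) · (1 − (-1)/19^5)^(-1) · (1 − (-1)/23^5)^(-1) · (1 − (1)/29^5)^(-1) · (1 − (-1)/31^5)^(-1) · (1 − (1)/37^5)^(-1) · (1 − (1)/41^5)^(-1) · (1 − (-1)/43^5)^(-1) · (1 − (-1)/47^5)^(-1) · (1 − (1)/53^5)^(-1) · (1 − (-1)/59^5)^(-1) · (1 − (1)/61^5)^(-1) = 478212334295798677259125227573990358291095208018494528428976877948999059062284551009530475199/480056794509206891424767146601704797711651986953735424570384919662551238689346859653136384000.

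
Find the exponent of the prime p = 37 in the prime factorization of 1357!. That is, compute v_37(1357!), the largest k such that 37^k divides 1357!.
v_37(1357!) = 36

Legendre's formula: v_p(n!) = Σ_{k ≥ 1} ⌊n / p^k⌋. For p = 37, n = 1357, the terms are:
  ⌊1357/37^1⌋ = ⌊1357/37⌋ = 36
(the next term ⌊1357/37^2⌋ = 0, terminating the sum). Summing: v_37(1357!) = 36 = 36.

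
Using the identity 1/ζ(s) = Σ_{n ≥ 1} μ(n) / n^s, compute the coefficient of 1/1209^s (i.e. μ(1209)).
μ(1209) = -1

Factor n = 1209 = 3 · 13 · 31. μ(n) = 0 if any exponent ≥ 2 (not squarefree); otherwise μ(n) = (−1)^{ω(n)} where ω(n) is the number of distinct prime factors. Applying: μ(1209) = -1.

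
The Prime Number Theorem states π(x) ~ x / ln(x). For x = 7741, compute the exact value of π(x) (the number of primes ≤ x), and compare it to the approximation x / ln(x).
π(7741) = 982;  x/ln(x) ≈ 864.50;  relative error ≈ 11.97%.

Directly count primes up to 7741: π(7741) = 982. The PNT approximation gives 7741/ln(7741) ≈ 7741/8.95429 ≈ 864.50. Relative error (π(x) − x/ln(x)) / π(x) ≈ 11.97%; the approximation is known to undercount slightly (Li(x) is a better estimate).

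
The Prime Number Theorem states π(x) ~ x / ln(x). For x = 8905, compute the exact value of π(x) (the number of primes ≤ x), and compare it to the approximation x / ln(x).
π(8905) = 1108;  x/ln(x) ≈ 979.18;  relative error ≈ 11.63%.

Directly count primes up to 8905: π(8905) = 1108. The PNT approximation gives 8905/ln(8905) ≈ 8905/9.09437 ≈ 979.18. Relative error (π(x) − x/ln(x)) / π(x) ≈ 11.63%; the approximation is known to undercount slightly (Li(x) is a better estimate).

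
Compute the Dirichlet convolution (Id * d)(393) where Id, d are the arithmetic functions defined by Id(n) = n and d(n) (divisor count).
(Id * d)(393) = 665

Divisors of 393: [1, 3, 131, 393]. For each d | 393:
  d = 1: Id(1) · d(393/1) = 1 · 4 = 4
  d = 3: Id(3) · d(393/3) = 3 · 2 = 6
  d = 131: Id(131) · d(393/131) = 131 · 2 = 262
  d = 393: Id(393) · d(393/393) = 393 · 1 = 393
Summing: (Id * d)(393) = 4 + 6 + 262 + 393 = 665.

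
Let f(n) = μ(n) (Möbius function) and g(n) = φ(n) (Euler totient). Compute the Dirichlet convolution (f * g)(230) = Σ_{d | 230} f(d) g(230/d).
(μ * φ)(230) = 0

Divisors of 230: [1, 2, 5, 10, 23, 46, 115, 230]. For each d | 230:
  d = 1: μ(1) · φ(230/1) = 1 · 88 = 88
  d = 2: μ(2) · φ(230/2) = -1 · 88 = -88
  d = 5: μ(5) · φ(230/5) = -1 · 22 = -22
  d = 10: μ(10) · φ(230/10) = 1 · 22 = 22
  d = 23: μ(23) · φ(230/23) = -1 · 4 = -4
  d = 46: μ(46) · φ(230/46) = 1 · 4 = 4
  d = 115: μ(115) · φ(230/115) = 1 · 1 = 1
  d = 230: μ(230) · φ(230/230) = -1 · 1 = -1
Summing: (μ * φ)(230) = 88 + -88 + -22 + 22 + -4 + 4 + 1 + -1 = 0.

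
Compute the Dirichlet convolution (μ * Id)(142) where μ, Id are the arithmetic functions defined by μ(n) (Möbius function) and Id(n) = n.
(μ * Id)(142) = 70

Divisors of 142: [1, 2, 71, 142]. For each d | 142:
  d = 1: μ(1) · Id(142/1) = 1 · 142 = 142
  d = 2: μ(2) · Id(142/2) = -1 · 71 = -71
  d = 71: μ(71) · Id(142/71) = -1 · 2 = -2
  d = 142: μ(142) · Id(142/142) = 1 · 1 = 1
Summing: (μ * Id)(142) = 142 + -71 + -2 + 1 = 70.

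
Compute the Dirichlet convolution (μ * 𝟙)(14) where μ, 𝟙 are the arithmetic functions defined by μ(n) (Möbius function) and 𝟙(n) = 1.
(μ * 𝟙)(14) = 0

Divisors of 14: [1, 2, 7, 14]. For each d | 14:
  d = 1: μ(1) · 𝟙(14/1) = 1 · 1 = 1
  d = 2: μ(2) · 𝟙(14/2) = -1 · 1 = -1
  d = 7: μ(7) · 𝟙(14/7) = -1 · 1 = -1
  d = 14: μ(14) · 𝟙(14/14) = 1 · 1 = 1
Summing: (μ * 𝟙)(14) = 1 + -1 + -1 + 1 = 0.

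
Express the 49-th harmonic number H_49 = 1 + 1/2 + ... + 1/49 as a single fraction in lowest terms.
H_49 = 13881256687139135026631/3099044504245996706400

Direct summation: H_49 = 1 + 1/2 + ... + 1/49. The least common denominator is lcm(1, ..., 49) = 3099044504245996706400; over this denominator the numerator is 3099044504245996706400 + 1549522252122998353200 + 1033014834748665568800 + 774761126061499176600 + 619808900849199341280 + 516507417374332784400 + 442720643463713815200 + 387380563030749588300 + 344338278249555189600 + 309904450424599670640 + 281731318567817882400 + 258253708687166392200 + 238388038788153592800 + 221360321731856907600 + 206602966949733113760 + 193690281515374794150 + 182296735543882159200 + 172169139124777594800 + 163107605486631405600 + 154952225212299835320 + 147573547821237938400 + 140865659283908941200 + 134741065401999856800 + 129126854343583196100 + 123961780169839868256 + 119194019394076796400 + 114779426083185063200 + 110680160865928453800 + 106863603594689541600 + 103301483474866556880 + 99969177556322474400 + 96845140757687397075 + 93910439522605960800 + 91148367771941079600 + 88544128692742763040 + 86084569562388797400 + 83757959574216127200 + 81553802743315702800 + 79462679596051197600 + 77476112606149917660 + 75586451323073090400 + 73786773910618969200 + 72070802424325504800 + 70432829641954470600 + 68867655649911037920 + 67370532700999928400 + 65937117111616951200 + 64563427171791598050 + 63245806209101973600 = 13881256687139135026631, so H_49 = 13881256687139135026631/3099044504245996706400 (already in lowest terms) ≈ 4.47921. (The PNT-adjacent estimate ln(49) + γ ≈ 4.46904 matches within O(1/n).)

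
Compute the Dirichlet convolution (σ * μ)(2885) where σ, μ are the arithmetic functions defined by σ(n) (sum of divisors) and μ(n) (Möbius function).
(σ * μ)(2885) = 2885

Divisors of 2885: [1, 5, 577, 2885]. For each d | 2885:
  d = 1: σ(1) · μ(2885/1) = 1 · 1 = 1
  d = 5: σ(5) · μ(2885/5) = 6 · -1 = -6
  d = 577: σ(577) · μ(2885/577) = 578 · -1 = -578
  d = 2885: σ(2885) · μ(2885/2885) = 3468 · 1 = 3468
Summing: (σ * μ)(2885) = 1 + -6 + -578 + 3468 = 2885.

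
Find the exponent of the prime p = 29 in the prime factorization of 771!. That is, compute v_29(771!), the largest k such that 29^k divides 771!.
v_29(771!) = 26

Legendre's formula: v_p(n!) = Σ_{k ≥ 1} ⌊n / p^k⌋. For p = 29, n = 771, the terms are:
  ⌊771/29^1⌋ = ⌊771/29⌋ = 26
(the next term ⌊771/29^2⌋ = 0, terminating the sum). Summing: v_29(771!) = 26 = 26.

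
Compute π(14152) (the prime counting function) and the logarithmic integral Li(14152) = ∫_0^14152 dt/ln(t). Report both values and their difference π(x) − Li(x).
π(14152) = 1665;  Li(14152) ≈ 1688.17;  π(x) − Li(x) ≈ -23.17.

Direct count of primes ≤ 14152 gives π(14152) = 1665. Numerical evaluation of the logarithmic integral gives Li(14152) ≈ 1688.17. The difference π(x) − Li(x) ≈ -23.17 is typically negative for small/moderate x (Li(x) overestimates), though Littlewood's theorem shows this sign changes infinitely often.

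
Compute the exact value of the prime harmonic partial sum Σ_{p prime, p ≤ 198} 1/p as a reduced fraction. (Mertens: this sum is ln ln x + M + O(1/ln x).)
Σ 1/p = 76196574135067008118914163673288637004399442476398684669741544152346284384175423/39195588149163123383161804554421175259738677336198748467804183290796540382737190

π(198) = 45, so the primes ≤ 198 are [2, 3, 5, 7, 11, 13, 17, 19, 23, 29, 31, 37, 41, 43, 47, 53, 59, 61, 67, 71, 73, 79, 83, 89, 97, 101, 103, 107, 109, 113, 127, 131, 137, 139, 149, 151, 157, 163, 167, 173, 179, 181, 191, 193, 197]. Summing 1/p over these primes: 76196574135067008118914163673288637004399442476398684669741544152346284384175423/39195588149163123383161804554421175259738677336198748467804183290796540382737190 ≈ 1.9440. Mertens estimate ln ln(198) + 0.2615 ≈ 1.9270.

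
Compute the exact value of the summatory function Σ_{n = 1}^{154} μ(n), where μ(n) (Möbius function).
Σ_{n ≤ 154} μ(n) = -2

Compute μ(n) for each 1 ≤ n ≤ 154: μ(1) = 1, μ(2) = -1, μ(3) = -1, μ(4) = 0, μ(5) = -1, μ(6) = 1, μ(7) = -1, μ(8) = 0, μ(9) = 0, μ(10) = 1, μ(11) = -1, μ(12) = 0, μ(13) = -1, μ(14) = 1, μ(15) = 1, μ(16) = 0, μ(17) = -1, μ(18) = 0, μ(19) = -1, μ(20) = 0, μ(21) = 1, μ(22) = 1, μ(23) = -1, μ(24) = 0, μ(25) = 0, μ(26) = 1, μ(27) = 0, μ(28) = 0, μ(29) = -1, μ(30) = -1, μ(31) = -1, μ(32) = 0, μ(33) = 1, μ(34) = 1, μ(35) = 1, μ(36) = 0, μ(37) = -1, μ(38) = 1, μ(39) = 1, μ(40) = 0, μ(41) = -1, μ(42) = -1, μ(43) = -1, μ(44) = 0, μ(45) = 0, μ(46) = 1, μ(47) = -1, μ(48) = 0, μ(49) = 0, μ(50) = 0, μ(51) = 1, μ(52) = 0, μ(53) = -1, μ(54) = 0, μ(55) = 1, μ(56) = 0, μ(57) = 1, μ(58) = 1, μ(59) = -1, μ(60) = 0, μ(61) = -1, μ(62) = 1, μ(63) = 0, μ(64) = 0, μ(65) = 1, μ(66) = -1, μ(67) = -1, μ(68) = 0, μ(69) = 1, μ(70) = -1, μ(71) = -1, μ(72) = 0, μ(73) = -1, μ(74) = 1, μ(75) = 0, μ(76) = 0, μ(77) = 1, μ(78) = -1, μ(79) = -1, μ(80) = 0, μ(81) = 0, μ(82) = 1, μ(83) = -1, μ(84) = 0, μ(85) = 1, μ(86) = 1, μ(87) = 1, μ(88) = 0, μ(89) = -1, μ(90) = 0, μ(91) = 1, μ(92) = 0, μ(93) = 1, μ(94) = 1, μ(95) = 1, μ(96) = 0, μ(97) = -1, μ(98) = 0, μ(99) = 0, μ(100) = 0, μ(101) = -1, μ(102) = -1, μ(103) = -1, μ(104) = 0, μ(105) = -1, μ(106) = 1, μ(107) = -1, μ(108) = 0, μ(109) = -1, μ(110) = -1, μ(111) = 1, μ(112) = 0, μ(113) = -1, μ(114) = -1, μ(115) = 1, μ(116) = 0, μ(117) = 0, μ(118) = 1, μ(119) = 1, μ(120) = 0, μ(121) = 0, μ(122) = 1, μ(123) = 1, μ(124) = 0, μ(125) = 0, μ(126) = 0, μ(127) = -1, μ(128) = 0, μ(129) = 1, μ(130) = -1, μ(131) = -1, μ(132) = 0, μ(133) = 1, μ(134) = 1, μ(135) = 0, μ(136) = 0, μ(137) = -1, μ(138) = -1, μ(139) = -1, μ(140) = 0, μ(141) = 1, μ(142) = 1, μ(143) = 1, μ(144) = 0, μ(145) = 1, μ(146) = 1, μ(147) = 0, μ(148) = 0, μ(149) = -1, μ(150) = 0, μ(151) = -1, μ(152) = 0, μ(153) = 0, μ(154) = -1. Summing all 154 values: -2. (Mertens function M(x) = Σ_{n ≤ x} μ(n); on average M(x) should be small (PNT ⟺ M(x) = o(x)).)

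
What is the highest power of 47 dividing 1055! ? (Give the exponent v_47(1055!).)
v_47(1055!) = 22

Legendre's formula: v_p(n!) = Σ_{k ≥ 1} ⌊n / p^k⌋. For p = 47, n = 1055, the terms are:
  ⌊1055/47^1⌋ = ⌊1055/47⌋ = 22
(the next term ⌊1055/47^2⌋ = 0, terminating the sum). Summing: v_47(1055!) = 22 = 22.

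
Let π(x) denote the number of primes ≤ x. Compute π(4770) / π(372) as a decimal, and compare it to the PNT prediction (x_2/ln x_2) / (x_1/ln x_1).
π(4770)/π(372) = 641/73 ≈ 8.7808;  PNT prediction ≈ 8.9604.

π(372) = 73 and π(4770) = 641, so π(4770)/π(372) ≈ 8.7808. The PNT-predicted ratio is (4770/ln(4770)) / (372/ln(372)) ≈ 8.9604. The two agree to within a few percent, as expected.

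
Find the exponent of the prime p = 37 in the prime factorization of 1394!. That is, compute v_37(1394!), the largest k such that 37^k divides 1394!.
v_37(1394!) = 38

Legendre's formula: v_p(n!) = Σ_{k ≥ 1} ⌊n / p^k⌋. For p = 37, n = 1394, the terms are:
  ⌊1394/37^1⌋ = ⌊1394/37⌋ = 37
  ⌊1394/37^2⌋ = ⌊1394/1369⌋ = 1
(the next term ⌊1394/37^3⌋ = 0, terminating the sum). Summing: v_37(1394!) = 37 + 1 = 38.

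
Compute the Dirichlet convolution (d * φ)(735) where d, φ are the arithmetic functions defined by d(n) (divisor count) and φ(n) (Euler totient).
(d * φ)(735) = 1368

Divisors of 735: [1, 3, 5, 7, 15, 21, 35, 49, 105, 147, 245, 735]. For each d | 735:
  d = 1: d(1) · φ(735/1) = 1 · 336 = 336
  d = 3: d(3) · φ(735/3) = 2 · 168 = 336
  d = 5: d(5) · φ(735/5) = 2 · 84 = 168
  d = 7: d(7) · φ(735/7) = 2 · 48 = 96
  d = 15: d(15) · φ(735/15) = 4 · 42 = 168
  d = 21: d(21) · φ(735/21) = 4 · 24 = 96
  d = 35: d(35) · φ(735/35) = 4 · 12 = 48
  d = 49: d(49) · φ(735/49) = 3 · 8 = 24
  d = 105: d(105) · φ(735/105) = 8 · 6 = 48
  d = 147: d(147) · φ(735/147) = 6 · 4 = 24
  d = 245: d(245) · φ(735/245) = 6 · 2 = 12
  d = 735: d(735) · φ(735/735) = 12 · 1 = 12
Summing: (d * φ)(735) = 336 + 336 + 168 + 96 + 168 + 96 + 48 + 24 + 48 + 24 + 12 + 12 = 1368.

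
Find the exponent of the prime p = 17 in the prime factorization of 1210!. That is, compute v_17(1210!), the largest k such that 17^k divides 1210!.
v_17(1210!) = 75

Legendre's formula: v_p(n!) = Σ_{k ≥ 1} ⌊n / p^k⌋. For p = 17, n = 1210, the terms are:
  ⌊1210/17^1⌋ = ⌊1210/17⌋ = 71
  ⌊1210/17^2⌋ = ⌊1210/289⌋ = 4
(the next term ⌊1210/17^3⌋ = 0, terminating the sum). Summing: v_17(1210!) = 71 + 4 = 75.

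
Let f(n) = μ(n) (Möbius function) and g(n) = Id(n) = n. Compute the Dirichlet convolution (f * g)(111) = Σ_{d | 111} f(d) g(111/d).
(μ * Id)(111) = 72

Divisors of 111: [1, 3, 37, 111]. For each d | 111:
  d = 1: μ(1) · Id(111/1) = 1 · 111 = 111
  d = 3: μ(3) · Id(111/3) = -1 · 37 = -37
  d = 37: μ(37) · Id(111/37) = -1 · 3 = -3
  d = 111: μ(111) · Id(111/111) = 1 · 1 = 1
Summing: (μ * Id)(111) = 111 + -37 + -3 + 1 = 72.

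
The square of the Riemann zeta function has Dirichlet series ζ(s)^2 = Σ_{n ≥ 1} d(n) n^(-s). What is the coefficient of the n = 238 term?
d(238) = 8

ζ(s)^2 = (Σ 1/m^s)(Σ 1/k^s). The coefficient of 1/n^s in the product is the number of ordered pairs (m, k) with mk = n, which equals d(n). For n = 238, divisors are [1, 2, 7, 14, 17, 34, 119, 238], so d(238) = 8.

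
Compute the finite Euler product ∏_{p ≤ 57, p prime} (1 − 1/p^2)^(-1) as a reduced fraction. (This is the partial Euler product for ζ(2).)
∏ = 35034630647548196605993834769/21373637931227167970033664000

The primes p ≤ 57 are [2, 3, 5, 7, 11, 13, 17, 19, 23, 29, 31, 37, 41, 43, 47, 53]. For each prime, (1 − 1/p^2)^(-1) = p^2 / (p^2 − 1). The product is (1 − 1/2^2)^(-1), (1 − 1/3^2)^(-1), (1 − 1/5^2)^(-1), (1 − 1/7^2)^(-1), (1 − 1/11^2)^(-1), (1 − 1/13^2)^(-1), (1 − 1/17^2)^(-1), (1 − 1/19^2)^(-1), (1 − 1/23^2)^(-1), (1 − 1/29^2)^(-1), (1 − 1/31^2)^(-1), (1 − 1/37^2)^(-1), (1 − 1/41^2)^(-1), (1 − 1/43^2)^(-1), (1 − 1/47^2)^(-1), (1 − 1/53^2)^(-1) = ∏ p^2 / (p^2 − 1) = 35034630647548196605993834769/21373637931227167970033664000.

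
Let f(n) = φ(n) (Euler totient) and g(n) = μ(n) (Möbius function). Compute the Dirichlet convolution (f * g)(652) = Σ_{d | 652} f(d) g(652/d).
(φ * μ)(652) = 161

Divisors of 652: [1, 2, 4, 163, 326, 652]. For each d | 652:
  d = 1: φ(1) · μ(652/1) = 1 · 0 = 0
  d = 2: φ(2) · μ(652/2) = 1 · 1 = 1
  d = 4: φ(4) · μ(652/4) = 2 · -1 = -2
  d = 163: φ(163) · μ(652/163) = 162 · 0 = 0
  d = 326: φ(326) · μ(652/326) = 162 · -1 = -162
  d = 652: φ(652) · μ(652/652) = 324 · 1 = 324
Summing: (φ * μ)(652) = 0 + 1 + -2 + 0 + -162 + 324 = 161.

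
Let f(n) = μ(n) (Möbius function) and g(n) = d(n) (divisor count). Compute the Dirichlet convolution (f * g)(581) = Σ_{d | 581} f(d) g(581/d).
(μ * d)(581) = 1

Divisors of 581: [1, 7, 83, 581]. For each d | 581:
  d = 1: μ(1) · d(581/1) = 1 · 4 = 4
  d = 7: μ(7) · d(581/7) = -1 · 2 = -2
  d = 83: μ(83) · d(581/83) = -1 · 2 = -2
  d = 581: μ(581) · d(581/581) = 1 · 1 = 1
Summing: (μ * d)(581) = 4 + -2 + -2 + 1 = 1.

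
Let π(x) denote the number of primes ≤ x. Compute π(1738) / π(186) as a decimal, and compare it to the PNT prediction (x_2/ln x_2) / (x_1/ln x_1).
π(1738)/π(186) = 270/42 ≈ 6.4286;  PNT prediction ≈ 6.5451.

π(186) = 42 and π(1738) = 270, so π(1738)/π(186) ≈ 6.4286. The PNT-predicted ratio is (1738/ln(1738)) / (186/ln(186)) ≈ 6.5451. The two agree to within a few percent, as expected.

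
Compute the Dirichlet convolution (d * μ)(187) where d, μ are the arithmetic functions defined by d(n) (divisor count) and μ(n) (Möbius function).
(d * μ)(187) = 1

Divisors of 187: [1, 11, 17, 187]. For each d | 187:
  d = 1: d(1) · μ(187/1) = 1 · 1 = 1
  d = 11: d(11) · μ(187/11) = 2 · -1 = -2
  d = 17: d(17) · μ(187/17) = 2 · -1 = -2
  d = 187: d(187) · μ(187/187) = 4 · 1 = 4
Summing: (d * μ)(187) = 1 + -2 + -2 + 4 = 1.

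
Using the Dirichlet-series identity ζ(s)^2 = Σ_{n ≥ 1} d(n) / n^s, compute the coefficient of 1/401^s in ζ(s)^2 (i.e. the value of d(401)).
d(401) = 2

ζ(s)^2 = (Σ 1/m^s)(Σ 1/k^s). The coefficient of 1/n^s in the product is the number of ordered pairs (m, k) with mk = n, which equals d(n). For n = 401, divisors are [1, 401], so d(401) = 2.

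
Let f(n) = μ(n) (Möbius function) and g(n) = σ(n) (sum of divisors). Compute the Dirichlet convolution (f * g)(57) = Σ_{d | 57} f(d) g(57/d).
(μ * σ)(57) = 57

Divisors of 57: [1, 3, 19, 57]. For each d | 57:
  d = 1: μ(1) · σ(57/1) = 1 · 80 = 80
  d = 3: μ(3) · σ(57/3) = -1 · 20 = -20
  d = 19: μ(19) · σ(57/19) = -1 · 4 = -4
  d = 57: μ(57) · σ(57/57) = 1 · 1 = 1
Summing: (μ * σ)(57) = 80 + -20 + -4 + 1 = 57.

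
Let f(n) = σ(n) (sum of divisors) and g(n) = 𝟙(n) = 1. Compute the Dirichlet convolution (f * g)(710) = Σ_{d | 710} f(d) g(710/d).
(σ * 𝟙)(710) = 2044

Divisors of 710: [1, 2, 5, 10, 71, 142, 355, 710]. For each d | 710:
  d = 1: σ(1) · 𝟙(710/1) = 1 · 1 = 1
  d = 2: σ(2) · 𝟙(710/2) = 3 · 1 = 3
  d = 5: σ(5) · 𝟙(710/5) = 6 · 1 = 6
  d = 10: σ(10) · 𝟙(710/10) = 18 · 1 = 18
  d = 71: σ(71) · 𝟙(710/71) = 72 · 1 = 72
  d = 142: σ(142) · 𝟙(710/142) = 216 · 1 = 216
  d = 355: σ(355) · 𝟙(710/355) = 432 · 1 = 432
  d = 710: σ(710) · 𝟙(710/710) = 1296 · 1 = 1296
Summing: (σ * 𝟙)(710) = 1 + 3 + 6 + 18 + 72 + 216 + 432 + 1296 = 2044.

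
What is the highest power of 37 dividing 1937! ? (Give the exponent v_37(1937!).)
v_37(1937!) = 53

Legendre's formula: v_p(n!) = Σ_{k ≥ 1} ⌊n / p^k⌋. For p = 37, n = 1937, the terms are:
  ⌊1937/37^1⌋ = ⌊1937/37⌋ = 52
  ⌊1937/37^2⌋ = ⌊1937/1369⌋ = 1
(the next term ⌊1937/37^3⌋ = 0, terminating the sum). Summing: v_37(1937!) = 52 + 1 = 53.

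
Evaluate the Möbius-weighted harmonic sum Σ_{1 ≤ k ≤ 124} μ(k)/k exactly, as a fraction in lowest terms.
Σ μ(k)/k = 23090940688334333795050585396213953208427071/3161005464041760778814520629154366249327468699

Values of μ(k) for 1 ≤ k ≤ 124: μ(1) = 1, μ(2) = -1, μ(3) = -1, μ(5) = -1, μ(6) = 1, μ(7) = -1, μ(10) = 1, μ(11) = -1, μ(13) = -1, μ(14) = 1, μ(15) = 1, μ(17) = -1, μ(19) = -1, μ(21) = 1, μ(22) = 1, μ(23) = -1, μ(26) = 1, μ(29) = -1, μ(30) = -1, μ(31) = -1, μ(33) = 1, μ(34) = 1, μ(35) = 1, μ(37) = -1, μ(38) = 1, μ(39) = 1, μ(41) = -1, μ(42) = -1, μ(43) = -1, μ(46) = 1, μ(47) = -1, μ(51) = 1, μ(53) = -1, μ(55) = 1, μ(57) = 1, μ(58) = 1, μ(59) = -1, μ(61) = -1, μ(62) = 1, μ(65) = 1, μ(66) = -1, μ(67) = -1, μ(69) = 1, μ(70) = -1, μ(71) = -1, μ(73) = -1, μ(74) = 1, μ(77) = 1, μ(78) = -1, μ(79) = -1, μ(82) = 1, μ(83) = -1, μ(85) = 1, μ(86) = 1, μ(87) = 1, μ(89) = -1, μ(91) = 1, μ(93) = 1, μ(94) = 1, μ(95) = 1, μ(97) = -1, μ(101) = -1, μ(102) = -1, μ(103) = -1, μ(105) = -1, μ(106) = 1, μ(107) = -1, μ(109) = -1, μ(110) = -1, μ(111) = 1, μ(113) = -1, μ(114) = -1, μ(115) = 1, μ(118) = 1, μ(119) = 1, μ(122) = 1, μ(123) = 1, with μ = 0 on non-squarefree integers. Summing μ(k)/k for k where μ(k) ≠ 0 gives 23090940688334333795050585396213953208427071/3161005464041760778814520629154366249327468699 ≈ 0.0073. (PNT ⟺ this sum → 0 as n → ∞.)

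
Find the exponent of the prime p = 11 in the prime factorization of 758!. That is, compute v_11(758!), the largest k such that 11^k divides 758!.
v_11(758!) = 74

Legendre's formula: v_p(n!) = Σ_{k ≥ 1} ⌊n / p^k⌋. For p = 11, n = 758, the terms are:
  ⌊758/11^1⌋ = ⌊758/11⌋ = 68
  ⌊758/11^2⌋ = ⌊758/121⌋ = 6
(the next term ⌊758/11^3⌋ = 0, terminating the sum). Summing: v_11(758!) = 68 + 6 = 74.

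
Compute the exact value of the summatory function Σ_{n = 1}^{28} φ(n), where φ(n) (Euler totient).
Σ_{n ≤ 28} φ(n) = 242

Compute φ(n) for each 1 ≤ n ≤ 28: φ(1) = 1, φ(2) = 1, φ(3) = 2, φ(4) = 2, φ(5) = 4, φ(6) = 2, φ(7) = 6, φ(8) = 4, φ(9) = 6, φ(10) = 4, φ(11) = 10, φ(12) = 4, φ(13) = 12, φ(14) = 6, φ(15) = 8, φ(16) = 8, φ(17) = 16, φ(18) = 6, φ(19) = 18, φ(20) = 8, φ(21) = 12, φ(22) = 10, φ(23) = 22, φ(24) = 8, φ(25) = 20, φ(26) = 12, φ(27) = 18, φ(28) = 12. Summing all 28 values: 242. (Average order: Σ_{n ≤ x} φ(n) ~ (3/π²) x². For x = 28, (3/π²)·28² ≈ 238.31.)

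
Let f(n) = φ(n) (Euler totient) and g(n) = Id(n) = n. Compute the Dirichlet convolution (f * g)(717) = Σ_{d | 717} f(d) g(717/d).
(φ * Id)(717) = 2385

Divisors of 717: [1, 3, 239, 717]. For each d | 717:
  d = 1: φ(1) · Id(717/1) = 1 · 717 = 717
  d = 3: φ(3) · Id(717/3) = 2 · 239 = 478
  d = 239: φ(239) · Id(717/239) = 238 · 3 = 714
  d = 717: φ(717) · Id(717/717) = 476 · 1 = 476
Summing: (φ * Id)(717) = 717 + 478 + 714 + 476 = 2385.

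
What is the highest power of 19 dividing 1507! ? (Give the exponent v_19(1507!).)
v_19(1507!) = 83

Legendre's formula: v_p(n!) = Σ_{k ≥ 1} ⌊n / p^k⌋. For p = 19, n = 1507, the terms are:
  ⌊1507/19^1⌋ = ⌊1507/19⌋ = 79
  ⌊1507/19^2⌋ = ⌊1507/361⌋ = 4
(the next term ⌊1507/19^3⌋ = 0, terminating the sum). Summing: v_19(1507!) = 79 + 4 = 83.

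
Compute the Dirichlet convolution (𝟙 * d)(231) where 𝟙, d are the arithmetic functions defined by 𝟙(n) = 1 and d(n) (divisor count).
(𝟙 * d)(231) = 27

Divisors of 231: [1, 3, 7, 11, 21, 33, 77, 231]. For each d | 231:
  d = 1: 𝟙(1) · d(231/1) = 1 · 8 = 8
  d = 3: 𝟙(3) · d(231/3) = 1 · 4 = 4
  d = 7: 𝟙(7) · d(231/7) = 1 · 4 = 4
  d = 11: 𝟙(11) · d(231/11) = 1 · 4 = 4
  d = 21: 𝟙(21) · d(231/21) = 1 · 2 = 2
  d = 33: 𝟙(33) · d(231/33) = 1 · 2 = 2
  d = 77: 𝟙(77) · d(231/77) = 1 · 2 = 2
  d = 231: 𝟙(231) · d(231/231) = 1 · 1 = 1
Summing: (𝟙 * d)(231) = 8 + 4 + 4 + 4 + 2 + 2 + 2 + 1 = 27.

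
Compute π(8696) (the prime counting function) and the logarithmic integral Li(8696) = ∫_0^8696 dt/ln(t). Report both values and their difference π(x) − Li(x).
π(8696) = 1083;  Li(8696) ≈ 1103.50;  π(x) − Li(x) ≈ -20.50.

Direct count of primes ≤ 8696 gives π(8696) = 1083. Numerical evaluation of the logarithmic integral gives Li(8696) ≈ 1103.50. The difference π(x) − Li(x) ≈ -20.50 is typically negative for small/moderate x (Li(x) overestimates), though Littlewood's theorem shows this sign changes infinitely often.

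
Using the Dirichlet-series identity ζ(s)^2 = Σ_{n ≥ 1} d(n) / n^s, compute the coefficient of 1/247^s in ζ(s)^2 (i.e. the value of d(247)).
d(247) = 4

ζ(s)^2 = (Σ 1/m^s)(Σ 1/k^s). The coefficient of 1/n^s in the product is the number of ordered pairs (m, k) with mk = n, which equals d(n). For n = 247, divisors are [1, 13, 19, 247], so d(247) = 4.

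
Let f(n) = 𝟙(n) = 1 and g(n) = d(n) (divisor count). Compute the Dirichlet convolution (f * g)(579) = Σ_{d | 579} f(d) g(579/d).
(𝟙 * d)(579) = 9

Divisors of 579: [1, 3, 193, 579]. For each d | 579:
  d = 1: 𝟙(1) · d(579/1) = 1 · 4 = 4
  d = 3: 𝟙(3) · d(579/3) = 1 · 2 = 2
  d = 193: 𝟙(193) · d(579/193) = 1 · 2 = 2
  d = 579: 𝟙(579) · d(579/579) = 1 · 1 = 1
Summing: (𝟙 * d)(579) = 4 + 2 + 2 + 1 = 9.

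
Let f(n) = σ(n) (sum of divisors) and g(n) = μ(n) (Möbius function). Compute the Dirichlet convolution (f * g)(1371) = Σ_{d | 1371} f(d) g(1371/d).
(σ * μ)(1371) = 1371

Divisors of 1371: [1, 3, 457, 1371]. For each d | 1371:
  d = 1: σ(1) · μ(1371/1) = 1 · 1 = 1
  d = 3: σ(3) · μ(1371/3) = 4 · -1 = -4
  d = 457: σ(457) · μ(1371/457) = 458 · -1 = -458
  d = 1371: σ(1371) · μ(1371/1371) = 1832 · 1 = 1832
Summing: (σ * μ)(1371) = 1 + -4 + -458 + 1832 = 1371.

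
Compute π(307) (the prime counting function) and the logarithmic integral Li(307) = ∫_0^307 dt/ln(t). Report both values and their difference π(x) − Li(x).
π(307) = 63;  Li(307) ≈ 69.56;  π(x) − Li(x) ≈ -6.56.

Direct count of primes ≤ 307 gives π(307) = 63. Numerical evaluation of the logarithmic integral gives Li(307) ≈ 69.56. The difference π(x) − Li(x) ≈ -6.56 is typically negative for small/moderate x (Li(x) overestimates), though Littlewood's theorem shows this sign changes infinitely often.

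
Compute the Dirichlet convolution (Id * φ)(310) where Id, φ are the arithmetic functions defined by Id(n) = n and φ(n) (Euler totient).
(Id * φ)(310) = 1647

Divisors of 310: [1, 2, 5, 10, 31, 62, 155, 310]. For each d | 310:
  d = 1: Id(1) · φ(310/1) = 1 · 120 = 120
  d = 2: Id(2) · φ(310/2) = 2 · 120 = 240
  d = 5: Id(5) · φ(310/5) = 5 · 30 = 150
  d = 10: Id(10) · φ(310/10) = 10 · 30 = 300
  d = 31: Id(31) · φ(310/31) = 31 · 4 = 124
  d = 62: Id(62) · φ(310/62) = 62 · 4 = 248
  d = 155: Id(155) · φ(310/155) = 155 · 1 = 155
  d = 310: Id(310) · φ(310/310) = 310 · 1 = 310
Summing: (Id * φ)(310) = 120 + 240 + 150 + 300 + 124 + 248 + 155 + 310 = 1647.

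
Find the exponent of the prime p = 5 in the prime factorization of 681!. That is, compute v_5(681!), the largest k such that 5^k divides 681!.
v_5(681!) = 169

Legendre's formula: v_p(n!) = Σ_{k ≥ 1} ⌊n / p^k⌋. For p = 5, n = 681, the terms are:
  ⌊681/5^1⌋ = ⌊681/5⌋ = 136
  ⌊681/5^2⌋ = ⌊681/25⌋ = 27
  ⌊681/5^3⌋ = ⌊681/125⌋ = 5
  ⌊681/5^4⌋ = ⌊681/625⌋ = 1
(the next term ⌊681/5^5⌋ = 0, terminating the sum). Summing: v_5(681!) = 136 + 27 + 5 + 1 = 169.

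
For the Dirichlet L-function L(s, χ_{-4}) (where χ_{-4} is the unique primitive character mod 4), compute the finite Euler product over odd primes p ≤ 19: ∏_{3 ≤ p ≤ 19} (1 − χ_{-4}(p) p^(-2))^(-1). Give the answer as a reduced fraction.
∏ = 14933966047/16280616960

The odd primes p ≤ 19 are [3, 5, 7, 11, 13, 17, 19]. For each, χ(p) = 1 if p ≡ 1 mod 4, χ(p) = −1 if p ≡ 3 mod 4. Taking (1 − χ(p)/p^2)^(-1) = p^2/(p^2 − χ(p)): (1 − (-1)/3^2)^(-1) · (1 − (1)/5^2)^(-1) · (1 − (-1)/7^2)^(-1) · (1 − (-1)/11^2)^(-1) · (1 − (1)/13^2)^(-1) · (1 − (1)/17^2)^(-1) · (1 − (-1)/19^2)^(-1) = 14933966047/16280616960.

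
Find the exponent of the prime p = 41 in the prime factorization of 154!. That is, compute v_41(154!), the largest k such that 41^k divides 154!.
v_41(154!) = 3

Legendre's formula: v_p(n!) = Σ_{k ≥ 1} ⌊n / p^k⌋. For p = 41, n = 154, the terms are:
  ⌊154/41^1⌋ = ⌊154/41⌋ = 3
(the next term ⌊154/41^2⌋ = 0, terminating the sum). Summing: v_41(154!) = 3 = 3.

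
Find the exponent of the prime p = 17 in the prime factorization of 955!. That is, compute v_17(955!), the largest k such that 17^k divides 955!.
v_17(955!) = 59

Legendre's formula: v_p(n!) = Σ_{k ≥ 1} ⌊n / p^k⌋. For p = 17, n = 955, the terms are:
  ⌊955/17^1⌋ = ⌊955/17⌋ = 56
  ⌊955/17^2⌋ = ⌊955/289⌋ = 3
(the next term ⌊955/17^3⌋ = 0, terminating the sum). Summing: v_17(955!) = 56 + 3 = 59.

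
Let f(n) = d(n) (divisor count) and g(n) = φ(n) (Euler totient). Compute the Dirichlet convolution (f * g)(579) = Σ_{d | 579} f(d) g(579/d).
(d * φ)(579) = 776

Divisors of 579: [1, 3, 193, 579]. For each d | 579:
  d = 1: d(1) · φ(579/1) = 1 · 384 = 384
  d = 3: d(3) · φ(579/3) = 2 · 192 = 384
  d = 193: d(193) · φ(579/193) = 2 · 2 = 4
  d = 579: d(579) · φ(579/579) = 4 · 1 = 4
Summing: (d * φ)(579) = 384 + 384 + 4 + 4 = 776.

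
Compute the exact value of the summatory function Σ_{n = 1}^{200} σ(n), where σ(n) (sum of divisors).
Σ_{n ≤ 200} σ(n) = 33044

Compute σ(n) for each 1 ≤ n ≤ 200: σ(1) = 1, σ(2) = 3, σ(3) = 4, σ(4) = 7, σ(5) = 6, σ(6) = 12, σ(7) = 8, σ(8) = 15, σ(9) = 13, σ(10) = 18, σ(11) = 12, σ(12) = 28, σ(13) = 14, σ(14) = 24, σ(15) = 24, σ(16) = 31, σ(17) = 18, σ(18) = 39, σ(19) = 20, σ(20) = 42, σ(21) = 32, σ(22) = 36, σ(23) = 24, σ(24) = 60, σ(25) = 31, σ(26) = 42, σ(27) = 40, σ(28) = 56, σ(29) = 30, σ(30) = 72, σ(31) = 32, σ(32) = 63, σ(33) = 48, σ(34) = 54, σ(35) = 48, σ(36) = 91, σ(37) = 38, σ(38) = 60, σ(39) = 56, σ(40) = 90, σ(41) = 42, σ(42) = 96, σ(43) = 44, σ(44) = 84, σ(45) = 78, σ(46) = 72, σ(47) = 48, σ(48) = 124, σ(49) = 57, σ(50) = 93, σ(51) = 72, σ(52) = 98, σ(53) = 54, σ(54) = 120, σ(55) = 72, σ(56) = 120, σ(57) = 80, σ(58) = 90, σ(59) = 60, σ(60) = 168, σ(61) = 62, σ(62) = 96, σ(63) = 104, σ(64) = 127, σ(65) = 84, σ(66) = 144, σ(67) = 68, σ(68) = 126, σ(69) = 96, σ(70) = 144, σ(71) = 72, σ(72) = 195, σ(73) = 74, σ(74) = 114, σ(75) = 124, σ(76) = 140, σ(77) = 96, σ(78) = 168, σ(79) = 80, σ(80) = 186, σ(81) = 121, σ(82) = 126, σ(83) = 84, σ(84) = 224, σ(85) = 108, σ(86) = 132, σ(87) = 120, σ(88) = 180, σ(89) = 90, σ(90) = 234, σ(91) = 112, σ(92) = 168, σ(93) = 128, σ(94) = 144, σ(95) = 120, σ(96) = 252, σ(97) = 98, σ(98) = 171, σ(99) = 156, σ(100) = 217, σ(101) = 102, σ(102) = 216, σ(103) = 104, σ(104) = 210, σ(105) = 192, σ(106) = 162, σ(107) = 108, σ(108) = 280, σ(109) = 110, σ(110) = 216, σ(111) = 152, σ(112) = 248, σ(113) = 114, σ(114) = 240, σ(115) = 144, σ(116) = 210, σ(117) = 182, σ(118) = 180, σ(119) = 144, σ(120) = 360, σ(121) = 133, σ(122) = 186, σ(123) = 168, σ(124) = 224, σ(125) = 156, σ(126) = 312, σ(127) = 128, σ(128) = 255, σ(129) = 176, σ(130) = 252, σ(131) = 132, σ(132) = 336, σ(133) = 160, σ(134) = 204, σ(135) = 240, σ(136) = 270, σ(137) = 138, σ(138) = 288, σ(139) = 140, σ(140) = 336, σ(141) = 192, σ(142) = 216, σ(143) = 168, σ(144) = 403, σ(145) = 180, σ(146) = 222, σ(147) = 228, σ(148) = 266, σ(149) = 150, σ(150) = 372, σ(151) = 152, σ(152) = 300, σ(153) = 234, σ(154) = 288, σ(155) = 192, σ(156) = 392, σ(157) = 158, σ(158) = 240, σ(159) = 216, σ(160) = 378, σ(161) = 192, σ(162) = 363, σ(163) = 164, σ(164) = 294, σ(165) = 288, σ(166) = 252, σ(167) = 168, σ(168) = 480, σ(169) = 183, σ(170) = 324, σ(171) = 260, σ(172) = 308, σ(173) = 174, σ(174) = 360, σ(175) = 248, σ(176) = 372, σ(177) = 240, σ(178) = 270, σ(179) = 180, σ(180) = 546, σ(181) = 182, σ(182) = 336, σ(183) = 248, σ(184) = 360, σ(185) = 228, σ(186) = 384, σ(187) = 216, σ(188) = 336, σ(189) = 320, σ(190) = 360, σ(191) = 192, σ(192) = 508, σ(193) = 194, σ(194) = 294, σ(195) = 336, σ(196) = 399, σ(197) = 198, σ(198) = 468, σ(199) = 200, σ(200) = 465. Summing all 200 values: 33044. (Average order: Σ_{n ≤ x} σ(n) ~ (π²/12) x². For x = 200, (π²/12)·200² ≈ 32898.68.)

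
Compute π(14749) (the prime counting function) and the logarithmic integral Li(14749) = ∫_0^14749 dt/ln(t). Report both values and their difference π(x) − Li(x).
π(14749) = 1727;  Li(14749) ≈ 1750.50;  π(x) − Li(x) ≈ -23.50.

Direct count of primes ≤ 14749 gives π(14749) = 1727. Numerical evaluation of the logarithmic integral gives Li(14749) ≈ 1750.50. The difference π(x) − Li(x) ≈ -23.50 is typically negative for small/moderate x (Li(x) overestimates), though Littlewood's theorem shows this sign changes infinitely often.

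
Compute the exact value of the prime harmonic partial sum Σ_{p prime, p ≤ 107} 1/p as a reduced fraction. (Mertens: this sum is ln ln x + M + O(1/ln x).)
Σ 1/p = 4701017770207212913287900722730772880277689/2566376117594999414479597815340071648394470

π(107) = 28, so the primes ≤ 107 are [2, 3, 5, 7, 11, 13, 17, 19, 23, 29, 31, 37, 41, 43, 47, 53, 59, 61, 67, 71, 73, 79, 83, 89, 97, 101, 103, 107]. Summing 1/p over these primes: 4701017770207212913287900722730772880277689/2566376117594999414479597815340071648394470 ≈ 1.8318. Mertens estimate ln ln(107) + 0.2615 ≈ 1.8033.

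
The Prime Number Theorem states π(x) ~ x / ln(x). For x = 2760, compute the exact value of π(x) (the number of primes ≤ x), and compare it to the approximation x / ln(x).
π(2760) = 402;  x/ln(x) ≈ 348.35;  relative error ≈ 13.34%.

Directly count primes up to 2760: π(2760) = 402. The PNT approximation gives 2760/ln(2760) ≈ 2760/7.92299 ≈ 348.35. Relative error (π(x) − x/ln(x)) / π(x) ≈ 13.34%; the approximation is known to undercount slightly (Li(x) is a better estimate).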